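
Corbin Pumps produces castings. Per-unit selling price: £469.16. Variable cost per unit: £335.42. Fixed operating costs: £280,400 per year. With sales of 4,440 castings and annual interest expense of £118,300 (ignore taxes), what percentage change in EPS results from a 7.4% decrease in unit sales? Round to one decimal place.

Contribution at this volume is 4,440 × £133.74 = £593,805.60.
EBIT = £593,805.60 − £280,400 = £313,405.60.
After interest of £118,300.00, pre-tax earnings = £195,105.60.
DCL = total CM / (EBIT − I) = £593,805.60 / £195,105.60 = 3.0435.
EPS therefore changes by 3.0435 × (-7.4%) = -22.5%.

-22.5%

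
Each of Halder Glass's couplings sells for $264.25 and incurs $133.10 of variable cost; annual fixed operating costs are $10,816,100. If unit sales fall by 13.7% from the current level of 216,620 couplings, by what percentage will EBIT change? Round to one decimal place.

-22.1%

At 216,620 units, contribution = 216,620 × $131.15 = $28,409,713.00.
Subtracting fixed costs: EBIT = $28,409,713.00 − $10,816,100 = $17,593,613.00.
So DOL = total CM / EBIT = $28,409,713.00 / $17,593,613.00 = 1.6148.
So EBIT moves 1.6148 × (-13.7%) = -22.1%.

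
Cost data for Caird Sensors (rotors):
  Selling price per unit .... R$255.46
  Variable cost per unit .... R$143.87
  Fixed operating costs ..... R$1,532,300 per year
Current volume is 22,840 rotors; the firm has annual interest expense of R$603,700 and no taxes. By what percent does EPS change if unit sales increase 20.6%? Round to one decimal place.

Total contribution margin = 22,840 × R$111.59 = R$2,548,715.60.
EBIT = R$2,548,715.60 − R$1,532,300 = R$1,016,415.60.
Interest = R$603,700.00, so EBIT − I = R$412,715.60.
DCL = total CM / (EBIT − I) = R$2,548,715.60 / R$412,715.60 = 6.1755.
%ΔEPS = DCL × %ΔSales = 6.1755 × +20.6% = +127.2%.

+127.2%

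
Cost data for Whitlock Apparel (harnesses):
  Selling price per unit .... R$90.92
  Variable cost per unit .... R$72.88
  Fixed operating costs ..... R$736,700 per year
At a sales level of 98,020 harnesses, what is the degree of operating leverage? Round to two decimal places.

1.71

At 98,020 units, contribution = 98,020 × R$18.04 = R$1,768,280.80.
EBIT = R$1,768,280.80 − R$736,700 = R$1,031,580.80.
So DOL = total CM / EBIT = R$1,768,280.80 / R$1,031,580.80 = 1.7141.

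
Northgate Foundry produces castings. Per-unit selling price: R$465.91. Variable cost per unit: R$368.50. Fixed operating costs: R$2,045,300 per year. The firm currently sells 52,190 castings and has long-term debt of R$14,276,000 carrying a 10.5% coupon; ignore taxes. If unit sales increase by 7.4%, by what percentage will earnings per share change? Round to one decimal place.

Total contribution margin = 52,190 × R$97.41 = R$5,083,827.90.
EBIT = R$5,083,827.90 − R$2,045,300 = R$3,038,527.90.
After interest of R$1,498,980.00, pre-tax earnings = R$1,539,547.90.
Degree of combined leverage = contribution ÷ (EBIT − I) = R$5,083,827.90 ÷ R$1,539,547.90 = 3.3022.
EPS therefore changes by 3.3022 × (+7.4%) = +24.4%.

+24.4%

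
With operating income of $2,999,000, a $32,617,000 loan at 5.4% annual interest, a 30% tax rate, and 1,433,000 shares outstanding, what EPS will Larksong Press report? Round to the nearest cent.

Interest = $1,761,318.00, so EBT = $2,999,000 − $1,761,318.00 = $1,237,682.00.
Net income = $1,237,682.00 × (1 − 0.30) = $866,377.40.
EPS = $866,377.40 ÷ 1,433,000 = $0.60.

$0.60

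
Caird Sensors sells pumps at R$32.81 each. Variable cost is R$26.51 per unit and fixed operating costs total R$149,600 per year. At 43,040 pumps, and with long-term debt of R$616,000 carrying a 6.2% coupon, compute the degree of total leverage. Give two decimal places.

3.25

Total contribution margin = 43,040 × R$6.30 = R$271,152.00.
EBIT = R$271,152.00 − R$149,600 = R$121,552.00. Interest = R$38,192.00, so EBIT − I = R$83,360.00.
Degree of total leverage = total CM / (EBIT − interest) = R$271,152.00 / R$83,360.00 = 3.2528.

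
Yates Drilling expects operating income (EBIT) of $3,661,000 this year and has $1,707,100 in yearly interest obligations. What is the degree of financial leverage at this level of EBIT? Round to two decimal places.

Annual interest charges come to $1,707,100.00.
Degree of financial leverage = EBIT / (EBIT − interest) = $3,661,000 / $1,953,900.00 = 1.8737.

1.87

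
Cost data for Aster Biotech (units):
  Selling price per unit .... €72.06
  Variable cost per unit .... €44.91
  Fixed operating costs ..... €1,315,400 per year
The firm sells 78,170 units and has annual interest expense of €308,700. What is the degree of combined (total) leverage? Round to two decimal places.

4.26

Contribution at this volume is 78,170 × €27.15 = €2,122,315.50.
EBIT = €2,122,315.50 − €1,315,400 = €806,915.50. Interest = €308,700.00, so EBIT − I = €498,215.50.
DCL = contribution ÷ (EBIT − I) = €2,122,315.50 ÷ €498,215.50 = 4.2598.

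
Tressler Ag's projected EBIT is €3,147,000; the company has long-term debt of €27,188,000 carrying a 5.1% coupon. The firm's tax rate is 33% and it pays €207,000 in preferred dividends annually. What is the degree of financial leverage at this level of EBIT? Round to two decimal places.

Annual interest charges come to €1,386,588.00.
Preferred dividends grossed up pre-tax: €207,000 / (1 − 0.33) = €308,955.22.
DFL = EBIT ÷ [EBIT − I − D_p/(1−t)] = €3,147,000 ÷ [€3,147,000 − €1,386,588.00 − €308,955.22] = €3,147,000 ÷ €1,451,456.78 = 2.1682.

2.17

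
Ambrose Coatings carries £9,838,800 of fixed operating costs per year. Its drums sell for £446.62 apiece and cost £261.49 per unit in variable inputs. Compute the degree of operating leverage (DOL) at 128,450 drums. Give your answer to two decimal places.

Contribution at this volume is 128,450 × £185.13 = £23,779,948.50.
Subtracting fixed costs: EBIT = £23,779,948.50 − £9,838,800 = £13,941,148.50.
DOL = contribution ÷ EBIT = £23,779,948.50 ÷ £13,941,148.50 = 1.7057.

1.71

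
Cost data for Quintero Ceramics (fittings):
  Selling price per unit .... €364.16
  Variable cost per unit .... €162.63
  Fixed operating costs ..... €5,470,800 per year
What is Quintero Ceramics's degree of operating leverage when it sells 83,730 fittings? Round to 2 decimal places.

Total contribution margin = 83,730 × €201.53 = €16,874,106.90.
EBIT = €16,874,106.90 − €5,470,800 = €11,403,306.90.
DOL = contribution ÷ EBIT = €16,874,106.90 ÷ €11,403,306.90 = 1.4798.

1.48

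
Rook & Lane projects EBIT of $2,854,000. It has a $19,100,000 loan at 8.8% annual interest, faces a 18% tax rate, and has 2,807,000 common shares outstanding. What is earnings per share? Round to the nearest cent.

Interest = $1,680,800.00, so EBT = $2,854,000 − $1,680,800.00 = $1,173,200.00.
After tax at 18%: net income = $1,173,200.00 × 0.82 = $962,024.00.
EPS = $962,024.00 ÷ 2,807,000 = $0.34.

$0.34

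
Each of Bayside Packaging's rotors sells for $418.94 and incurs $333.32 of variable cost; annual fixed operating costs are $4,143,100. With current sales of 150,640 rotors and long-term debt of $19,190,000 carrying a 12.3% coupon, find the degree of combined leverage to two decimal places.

At 150,640 units, contribution = 150,640 × $85.62 = $12,897,796.80.
Operating income = contribution − fixed costs = $12,897,796.80 − $4,143,100 = $8,754,696.80. Interest = $2,360,370.00, so EBIT − I = $6,394,326.80.
Degree of total leverage = total CM / (EBIT − interest) = $12,897,796.80 / $6,394,326.80 = 2.0171.

2.02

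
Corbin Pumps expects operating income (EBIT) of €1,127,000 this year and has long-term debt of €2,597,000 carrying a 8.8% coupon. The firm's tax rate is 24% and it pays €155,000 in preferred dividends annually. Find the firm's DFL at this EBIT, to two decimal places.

Interest = €228,536.00.
Pre-tax preferred-dividend burden = €155,000 ÷ (1 − 0.24) = €203,947.37.
DFL = EBIT ÷ [EBIT − I − D_p/(1−t)] = €1,127,000 ÷ [€1,127,000 − €228,536.00 − €203,947.37] = €1,127,000 ÷ €694,516.63 = 1.6227.

1.62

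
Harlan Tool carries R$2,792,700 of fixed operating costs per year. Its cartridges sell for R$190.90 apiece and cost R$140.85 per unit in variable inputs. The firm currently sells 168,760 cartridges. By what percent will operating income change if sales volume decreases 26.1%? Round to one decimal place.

At 168,760 units, contribution = 168,760 × R$50.05 = R$8,446,438.00.
Subtracting fixed costs: EBIT = R$8,446,438.00 − R$2,792,700 = R$5,653,738.00.
Degree of operating leverage = R$8,446,438.00 / R$5,653,738.00 = 1.4940.
So EBIT moves 1.4940 × (-26.1%) = -39.0%.

-39.0%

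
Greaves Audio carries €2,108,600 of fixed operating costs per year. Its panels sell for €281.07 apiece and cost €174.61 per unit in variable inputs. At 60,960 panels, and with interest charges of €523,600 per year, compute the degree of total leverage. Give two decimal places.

Total contribution margin = 60,960 × €106.46 = €6,489,801.60.
EBIT = €6,489,801.60 − €2,108,600 = €4,381,201.60. Interest = €523,600.00, so EBIT − I = €3,857,601.60.
Degree of total leverage = total CM / (EBIT − interest) = €6,489,801.60 / €3,857,601.60 = 1.6823.

1.68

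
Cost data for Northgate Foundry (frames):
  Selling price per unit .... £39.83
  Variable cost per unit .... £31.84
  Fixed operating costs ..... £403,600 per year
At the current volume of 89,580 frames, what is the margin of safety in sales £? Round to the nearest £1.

£1,556,033

Unit CM = price − variable cost = £39.83 − £31.84 = £7.99. Break-even units = £403,600 ÷ £7.99 = 50,513.14; break-even revenue = 50,513.14 × £39.83 = £2,011,938.42.
Actual sales revenue = 89,580 × £39.83 = £3,567,971.40.
Margin of safety = £3,567,971.40 − £2,011,938.42 = £1,556,033.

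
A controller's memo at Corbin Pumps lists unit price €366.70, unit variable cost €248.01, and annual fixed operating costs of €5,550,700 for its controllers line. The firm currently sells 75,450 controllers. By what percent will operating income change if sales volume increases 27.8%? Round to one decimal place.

At 75,450 units, contribution = 75,450 × €118.69 = €8,955,160.50.
EBIT = €8,955,160.50 − €5,550,700 = €3,404,460.50.
So DOL = total CM / EBIT = €8,955,160.50 / €3,404,460.50 = 2.6304.
Operating income changes by 2.6304 × +27.8% = +73.1%.

+73.1%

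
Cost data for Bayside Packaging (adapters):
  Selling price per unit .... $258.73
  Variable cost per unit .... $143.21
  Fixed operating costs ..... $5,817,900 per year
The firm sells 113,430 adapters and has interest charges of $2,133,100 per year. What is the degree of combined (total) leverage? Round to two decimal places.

2.54

At 113,430 units, contribution = 113,430 × $115.52 = $13,103,433.60.
EBIT = $13,103,433.60 − $5,817,900 = $7,285,533.60. Interest = $2,133,100.00, so EBIT − I = $5,152,433.60.
DCL = contribution ÷ (EBIT − I) = $13,103,433.60 ÷ $5,152,433.60 = 2.5432.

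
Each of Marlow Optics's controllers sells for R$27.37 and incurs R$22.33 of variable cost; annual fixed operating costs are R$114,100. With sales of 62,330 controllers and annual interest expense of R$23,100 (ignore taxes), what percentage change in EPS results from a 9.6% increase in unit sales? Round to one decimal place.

+17.0%

Total contribution margin = 62,330 × R$5.04 = R$314,143.20.
Subtracting fixed costs: EBIT = R$314,143.20 − R$114,100 = R$200,043.20.
Interest = R$23,100.00, so EBIT − I = R$176,943.20.
DCL = total CM / (EBIT − I) = R$314,143.20 / R$176,943.20 = 1.7754.
%ΔEPS = DCL × %ΔSales = 1.7754 × +9.6% = +17.0%.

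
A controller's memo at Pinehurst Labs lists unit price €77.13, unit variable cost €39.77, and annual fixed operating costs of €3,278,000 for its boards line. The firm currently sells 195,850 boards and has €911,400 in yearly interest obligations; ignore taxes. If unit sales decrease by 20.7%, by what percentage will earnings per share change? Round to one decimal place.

Contribution at this volume is 195,850 × €37.36 = €7,316,956.00.
Operating income = contribution − fixed costs = €7,316,956.00 − €3,278,000 = €4,038,956.00.
Interest = €911,400.00, so EBIT − I = €3,127,556.00.
Degree of combined leverage = contribution ÷ (EBIT − I) = €7,316,956.00 ÷ €3,127,556.00 = 2.3395.
EPS therefore changes by 2.3395 × (-20.7%) = -48.4%.

-48.4%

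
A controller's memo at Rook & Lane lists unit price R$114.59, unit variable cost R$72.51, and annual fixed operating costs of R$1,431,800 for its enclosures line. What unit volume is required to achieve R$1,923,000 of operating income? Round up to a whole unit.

Unit CM = price − variable cost = R$114.59 − R$72.51 = R$42.08.
Need Q such that Q × R$42.08 − R$1,431,800 = R$1,923,000, i.e. Q = R$3,354,800 / R$42.08 = 79,724.33 → 79,725.

79,725 enclosures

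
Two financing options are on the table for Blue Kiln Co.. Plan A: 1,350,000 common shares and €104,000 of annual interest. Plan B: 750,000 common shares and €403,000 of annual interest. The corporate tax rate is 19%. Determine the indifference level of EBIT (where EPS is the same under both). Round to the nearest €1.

€776,750

Set EPS_A = EPS_B: (EBIT − €104,000)(1 − 0.19) ÷ 1,350,000 = (EBIT − €403,000)(1 − 0.19) ÷ 750,000.
Cancelling (1 − t) and cross-multiplying: 750,000·(EBIT − 104,000) = 1,350,000·(EBIT − 403,000).
EBIT × (1,350,000 − 750,000) = 403,000 × 1,350,000 − 104,000 × 750,000 = 466,050,000,000, so EBIT = 466,050,000,000 ÷ 600,000 = 776,750.00.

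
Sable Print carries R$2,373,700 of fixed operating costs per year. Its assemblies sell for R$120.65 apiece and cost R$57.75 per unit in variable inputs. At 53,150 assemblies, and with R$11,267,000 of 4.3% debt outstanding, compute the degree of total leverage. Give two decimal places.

At 53,150 units, contribution = 53,150 × R$62.90 = R$3,343,135.00.
Subtracting fixed costs: EBIT = R$3,343,135.00 − R$2,373,700 = R$969,435.00. Interest = R$484,481.00, so EBIT − I = R$484,954.00.
Degree of total leverage = total CM / (EBIT − interest) = R$3,343,135.00 / R$484,954.00 = 6.8937.

6.89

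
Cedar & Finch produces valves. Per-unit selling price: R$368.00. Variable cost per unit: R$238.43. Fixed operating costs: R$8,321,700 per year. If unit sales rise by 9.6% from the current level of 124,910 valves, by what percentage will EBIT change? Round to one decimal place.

Contribution at this volume is 124,910 × R$129.57 = R$16,184,588.70.
Operating income = contribution − fixed costs = R$16,184,588.70 − R$8,321,700 = R$7,862,888.70.
Degree of operating leverage = R$16,184,588.70 / R$7,862,888.70 = 2.0584.
So EBIT moves 2.0584 × (+9.6%) = +19.8%.

+19.8%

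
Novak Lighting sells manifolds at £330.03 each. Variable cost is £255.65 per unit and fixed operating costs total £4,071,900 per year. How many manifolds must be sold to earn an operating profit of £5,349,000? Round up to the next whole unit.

Each unit contributes £330.03 − £255.65 = £74.38.
Need Q such that Q × £74.38 − £4,071,900 = £5,349,000, i.e. Q = £9,420,900 / £74.38 = 126,659.05 → 126,660.

126,660 manifolds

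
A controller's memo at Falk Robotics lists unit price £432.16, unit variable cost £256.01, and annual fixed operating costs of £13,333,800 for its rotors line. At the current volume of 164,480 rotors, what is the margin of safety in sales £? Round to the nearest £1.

Unit CM = price − variable cost = £432.16 − £256.01 = £176.15. Break-even units = £13,333,800 ÷ £176.15 = 75,695.71; break-even revenue = 75,695.71 × £432.16 = £32,712,659.71.
Current sales = 164,480 × £432.16 = £71,081,676.80.
Margin of safety = £71,081,676.80 − £32,712,659.71 = £38,369,017.

£38,369,017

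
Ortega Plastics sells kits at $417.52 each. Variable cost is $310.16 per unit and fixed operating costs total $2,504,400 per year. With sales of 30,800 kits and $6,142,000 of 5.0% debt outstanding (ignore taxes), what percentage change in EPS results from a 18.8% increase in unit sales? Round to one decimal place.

At 30,800 units, contribution = 30,800 × $107.36 = $3,306,688.00.
Operating income = contribution − fixed costs = $3,306,688.00 − $2,504,400 = $802,288.00.
After interest of $307,100.00, pre-tax earnings = $495,188.00.
DCL = total CM / (EBIT − I) = $3,306,688.00 / $495,188.00 = 6.6776.
%ΔEPS = DCL × %ΔSales = 6.6776 × +18.8% = +125.5%.

+125.5%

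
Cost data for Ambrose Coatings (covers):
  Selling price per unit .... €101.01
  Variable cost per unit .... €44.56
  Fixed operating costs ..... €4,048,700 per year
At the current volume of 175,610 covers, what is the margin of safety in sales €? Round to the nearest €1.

Unit CM = price − variable cost = €101.01 − €44.56 = €56.45. Break-even units = €4,048,700 ÷ €56.45 = 71,721.88; break-even revenue = 71,721.88 × €101.01 = €7,244,626.87.
Current sales = 175,610 × €101.01 = €17,738,366.10.
Margin of safety = €17,738,366.10 − €7,244,626.87 = €10,493,739.

€10,493,739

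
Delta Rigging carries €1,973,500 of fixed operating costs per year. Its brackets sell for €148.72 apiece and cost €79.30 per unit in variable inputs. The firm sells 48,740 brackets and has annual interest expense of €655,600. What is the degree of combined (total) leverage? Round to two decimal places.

4.48

Total contribution margin = 48,740 × €69.42 = €3,383,530.80.
Subtracting fixed costs: EBIT = €3,383,530.80 − €1,973,500 = €1,410,030.80. Interest = €655,600.00, so EBIT − I = €754,430.80.
Degree of total leverage = total CM / (EBIT − interest) = €3,383,530.80 / €754,430.80 = 4.4849.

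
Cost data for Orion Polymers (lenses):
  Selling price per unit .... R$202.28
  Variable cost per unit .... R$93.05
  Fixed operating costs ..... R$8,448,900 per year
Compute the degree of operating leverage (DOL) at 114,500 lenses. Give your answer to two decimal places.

3.08

At 114,500 units, contribution = 114,500 × R$109.23 = R$12,506,835.00.
EBIT = R$12,506,835.00 − R$8,448,900 = R$4,057,935.00.
Degree of operating leverage = R$12,506,835.00 / R$4,057,935.00 = 3.0821.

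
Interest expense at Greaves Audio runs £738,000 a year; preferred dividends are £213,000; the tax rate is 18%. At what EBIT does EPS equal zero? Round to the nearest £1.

£997,756

Preferred dividends are paid after tax, so their pre-tax equivalent is £213,000 ÷ (1 − 0.18) = £259,756.10.
EPS = 0 when EBIT covers interest plus the pre-tax preferred burden: £738,000 + £259,756.10 = £997,756.10.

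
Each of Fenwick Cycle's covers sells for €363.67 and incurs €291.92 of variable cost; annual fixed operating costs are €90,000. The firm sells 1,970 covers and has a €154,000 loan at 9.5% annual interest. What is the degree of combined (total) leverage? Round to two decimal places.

3.85

Contribution at this volume is 1,970 × €71.75 = €141,347.50.
Subtracting fixed costs: EBIT = €141,347.50 − €90,000 = €51,347.50. Interest = €14,630.00.
DOL = €141,347.50 ÷ €51,347.50 = 2.7528; DFL = €51,347.50 ÷ €36,717.50 = 1.3984.
DCL = DOL × DFL = 2.7528 × 1.3984 = 3.8495.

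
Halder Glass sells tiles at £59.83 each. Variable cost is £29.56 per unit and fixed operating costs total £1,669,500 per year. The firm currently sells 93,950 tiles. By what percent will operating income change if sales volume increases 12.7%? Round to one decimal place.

At 93,950 units, contribution = 93,950 × £30.27 = £2,843,866.50.
Operating income = contribution − fixed costs = £2,843,866.50 − £1,669,500 = £1,174,366.50.
Degree of operating leverage = £2,843,866.50 / £1,174,366.50 = 2.4216.
So EBIT moves 2.4216 × (+12.7%) = +30.8%.

+30.8%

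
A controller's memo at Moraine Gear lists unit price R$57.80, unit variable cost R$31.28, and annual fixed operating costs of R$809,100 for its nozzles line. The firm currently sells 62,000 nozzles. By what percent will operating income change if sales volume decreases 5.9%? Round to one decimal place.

Total contribution margin = 62,000 × R$26.52 = R$1,644,240.00.
Operating income = contribution − fixed costs = R$1,644,240.00 − R$809,100 = R$835,140.00.
So DOL = total CM / EBIT = R$1,644,240.00 / R$835,140.00 = 1.9688.
%ΔEBIT = DOL × %ΔSales = 1.9688 × -5.9% = -11.6%.

-11.6%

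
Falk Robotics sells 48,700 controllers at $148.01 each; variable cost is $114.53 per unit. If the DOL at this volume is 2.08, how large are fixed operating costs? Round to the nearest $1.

$846,593

At 48,700 units, contribution = 48,700 × $33.48 = $1,630,476.00.
DOL = contribution / EBIT, so EBIT = $1,630,476.00 / 2.08 = $783,882.69.
Fixed costs = CM − EBIT = $1,630,476.00 − $783,882.69 = $846,593.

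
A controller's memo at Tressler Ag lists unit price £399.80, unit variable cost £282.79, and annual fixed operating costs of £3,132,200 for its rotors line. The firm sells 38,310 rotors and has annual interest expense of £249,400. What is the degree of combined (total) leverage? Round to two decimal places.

Contribution at this volume is 38,310 × £117.01 = £4,482,653.10.
EBIT = £4,482,653.10 − £3,132,200 = £1,350,453.10. Interest = £249,400.00, so EBIT − I = £1,101,053.10.
Degree of total leverage = total CM / (EBIT − interest) = £4,482,653.10 / £1,101,053.10 = 4.0712.

4.07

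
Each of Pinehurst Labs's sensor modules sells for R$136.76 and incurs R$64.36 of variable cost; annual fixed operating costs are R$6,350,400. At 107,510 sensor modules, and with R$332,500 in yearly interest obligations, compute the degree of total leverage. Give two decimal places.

7.07

At 107,510 units, contribution = 107,510 × R$72.40 = R$7,783,724.00.
EBIT = R$7,783,724.00 − R$6,350,400 = R$1,433,324.00. Interest = R$332,500.00.
DOL = R$7,783,724.00 ÷ R$1,433,324.00 = 5.4305; DFL = R$1,433,324.00 ÷ R$1,100,824.00 = 1.3020.
Combined leverage = 5.4305 × 1.3020 = 7.0705.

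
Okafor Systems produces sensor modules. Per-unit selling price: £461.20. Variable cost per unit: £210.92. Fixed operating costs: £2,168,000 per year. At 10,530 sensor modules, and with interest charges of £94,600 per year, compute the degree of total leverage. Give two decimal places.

7.07

At 10,530 units, contribution = 10,530 × £250.28 = £2,635,448.40.
Operating income = contribution − fixed costs = £2,635,448.40 − £2,168,000 = £467,448.40. Interest = £94,600.00, so EBIT − I = £372,848.40.
DCL = contribution ÷ (EBIT − I) = £2,635,448.40 ÷ £372,848.40 = 7.0684.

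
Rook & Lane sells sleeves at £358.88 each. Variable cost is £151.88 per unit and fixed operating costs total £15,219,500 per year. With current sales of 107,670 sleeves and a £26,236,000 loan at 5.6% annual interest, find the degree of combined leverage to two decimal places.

3.98

Total contribution margin = 107,670 × £207.00 = £22,287,690.00.
EBIT = £22,287,690.00 − £15,219,500 = £7,068,190.00. Interest = £1,469,216.00.
DOL = £22,287,690.00 ÷ £7,068,190.00 = 3.1532; DFL = £7,068,190.00 ÷ £5,598,974.00 = 1.2624.
Combined leverage = 3.1532 × 1.2624 = 3.9806.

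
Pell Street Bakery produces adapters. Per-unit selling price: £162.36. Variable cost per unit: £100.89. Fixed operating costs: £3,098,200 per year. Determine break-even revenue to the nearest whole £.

£8,183,240

Contribution margin per unit = £162.36 − £100.89 = £61.47, a CM ratio of £61.47 ÷ £162.36 = 0.3786.
Break-even sales = FC ÷ CM ratio = £3,098,200 × £162.36 / £61.47 = £8,183,240.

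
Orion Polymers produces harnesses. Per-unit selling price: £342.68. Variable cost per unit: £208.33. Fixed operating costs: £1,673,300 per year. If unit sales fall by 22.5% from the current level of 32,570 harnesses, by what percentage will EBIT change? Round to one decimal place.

-36.4%

At 32,570 units, contribution = 32,570 × £134.35 = £4,375,779.50.
Subtracting fixed costs: EBIT = £4,375,779.50 − £1,673,300 = £2,702,479.50.
DOL = contribution ÷ EBIT = £4,375,779.50 ÷ £2,702,479.50 = 1.6192.
Operating income changes by 1.6192 × -22.5% = -36.4%.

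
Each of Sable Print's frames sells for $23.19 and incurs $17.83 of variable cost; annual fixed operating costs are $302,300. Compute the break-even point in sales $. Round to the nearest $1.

Contribution margin per unit = $23.19 − $17.83 = $5.36, a CM ratio of $5.36 ÷ $23.19 = 0.2311.
Break-even revenue = fixed costs × price ÷ CM = $302,300 × $23.19 ÷ $5.36 = $1,307,899.

$1,307,899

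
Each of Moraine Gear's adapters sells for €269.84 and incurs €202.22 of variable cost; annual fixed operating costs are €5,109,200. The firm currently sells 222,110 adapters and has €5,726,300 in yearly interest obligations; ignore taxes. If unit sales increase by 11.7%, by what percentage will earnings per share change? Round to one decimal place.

Contribution at this volume is 222,110 × €67.62 = €15,019,078.20.
Operating income = contribution − fixed costs = €15,019,078.20 − €5,109,200 = €9,909,878.20.
Interest = €5,726,300.00, so EBIT − I = €4,183,578.20.
Degree of combined leverage = contribution ÷ (EBIT − I) = €15,019,078.20 ÷ €4,183,578.20 = 3.5900.
EPS therefore changes by 3.5900 × (+11.7%) = +42.0%.

+42.0%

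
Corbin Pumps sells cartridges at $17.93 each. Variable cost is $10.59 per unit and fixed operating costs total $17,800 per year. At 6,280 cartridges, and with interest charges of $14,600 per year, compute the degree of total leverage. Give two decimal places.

Total contribution margin = 6,280 × $7.34 = $46,095.20.
EBIT = $46,095.20 − $17,800 = $28,295.20. Interest = $14,600.00.
DOL = $46,095.20 ÷ $28,295.20 = 1.6291; DFL = $28,295.20 ÷ $13,695.20 = 2.0661.
DCL = DOL × DFL = 1.6291 × 2.0661 = 3.3659.

3.37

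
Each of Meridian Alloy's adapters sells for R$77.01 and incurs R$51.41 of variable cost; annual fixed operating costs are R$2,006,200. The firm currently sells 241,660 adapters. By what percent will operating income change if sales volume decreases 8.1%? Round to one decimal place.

At 241,660 units, contribution = 241,660 × R$25.60 = R$6,186,496.00.
Operating income = contribution − fixed costs = R$6,186,496.00 − R$2,006,200 = R$4,180,296.00.
So DOL = total CM / EBIT = R$6,186,496.00 / R$4,180,296.00 = 1.4799.
So EBIT moves 1.4799 × (-8.1%) = -12.0%.

-12.0%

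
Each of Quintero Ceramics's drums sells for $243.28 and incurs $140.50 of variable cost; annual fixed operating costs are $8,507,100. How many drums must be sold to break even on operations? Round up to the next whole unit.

Unit CM = price − variable cost = $243.28 − $140.50 = $102.78.
Break-even Q = $8,507,100 / $102.78 = 82,769.99 → 82,770 drums.

82,770 drums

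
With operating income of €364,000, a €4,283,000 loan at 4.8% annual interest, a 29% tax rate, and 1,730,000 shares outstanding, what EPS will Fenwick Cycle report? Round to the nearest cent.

€0.07

Pre-tax income = €364,000 − €205,584.00 = €158,416.00.
After tax at 29%: net income = €158,416.00 × 0.71 = €112,475.36.
EPS = €112,475.36 ÷ 1,730,000 = €0.07.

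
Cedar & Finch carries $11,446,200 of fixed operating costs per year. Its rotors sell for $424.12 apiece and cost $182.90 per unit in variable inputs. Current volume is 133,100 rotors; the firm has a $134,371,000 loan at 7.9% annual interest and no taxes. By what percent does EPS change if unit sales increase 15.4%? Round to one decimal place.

Contribution at this volume is 133,100 × $241.22 = $32,106,382.00.
Subtracting fixed costs: EBIT = $32,106,382.00 − $11,446,200 = $20,660,182.00.
After interest of $10,615,309.00, pre-tax earnings = $10,044,873.00.
Degree of combined leverage = contribution ÷ (EBIT − I) = $32,106,382.00 ÷ $10,044,873.00 = 3.1963.
EPS therefore changes by 3.1963 × (+15.4%) = +49.2%.

+49.2%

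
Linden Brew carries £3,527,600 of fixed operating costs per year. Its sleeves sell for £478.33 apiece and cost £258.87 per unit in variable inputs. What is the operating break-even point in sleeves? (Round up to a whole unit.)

Unit CM = price − variable cost = £478.33 − £258.87 = £219.46.
Units to break even: £3,527,600 ÷ £219.46 = 16,074.00, rounded up to 16,074.

16,074 sleeves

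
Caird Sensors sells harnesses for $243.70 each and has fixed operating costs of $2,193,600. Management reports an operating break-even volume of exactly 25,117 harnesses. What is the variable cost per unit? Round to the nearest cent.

Contribution per unit must be FC / Q = $2,193,600 / 25,117 = $87.3353.
Variable cost per unit = $243.70 − $87.3353 = $156.36.

$156.36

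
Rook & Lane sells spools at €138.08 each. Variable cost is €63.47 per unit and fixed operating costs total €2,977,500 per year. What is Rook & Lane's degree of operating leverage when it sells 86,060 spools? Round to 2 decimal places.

Contribution at this volume is 86,060 × €74.61 = €6,420,936.60.
EBIT = €6,420,936.60 − €2,977,500 = €3,443,436.60.
So DOL = total CM / EBIT = €6,420,936.60 / €3,443,436.60 = 1.8647.

1.86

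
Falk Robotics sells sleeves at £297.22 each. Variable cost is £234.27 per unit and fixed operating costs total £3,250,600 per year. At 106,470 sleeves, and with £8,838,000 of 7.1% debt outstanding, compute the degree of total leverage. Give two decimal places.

At 106,470 units, contribution = 106,470 × £62.95 = £6,702,286.50.
EBIT = £6,702,286.50 − £3,250,600 = £3,451,686.50. Interest = £627,498.00, so EBIT − I = £2,824,188.50.
DCL = contribution ÷ (EBIT − I) = £6,702,286.50 ÷ £2,824,188.50 = 2.3732.

2.37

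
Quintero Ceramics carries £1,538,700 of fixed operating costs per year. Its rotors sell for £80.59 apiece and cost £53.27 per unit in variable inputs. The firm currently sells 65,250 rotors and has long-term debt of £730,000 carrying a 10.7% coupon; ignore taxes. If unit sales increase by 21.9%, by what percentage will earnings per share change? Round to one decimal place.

+235.4%

Contribution at this volume is 65,250 × £27.32 = £1,782,630.00.
EBIT = £1,782,630.00 − £1,538,700 = £243,930.00.
After interest of £78,110.00, pre-tax earnings = £165,820.00.
DCL = total CM / (EBIT − I) = £1,782,630.00 / £165,820.00 = 10.7504.
%ΔEPS = DCL × %ΔSales = 10.7504 × +21.9% = +235.4%.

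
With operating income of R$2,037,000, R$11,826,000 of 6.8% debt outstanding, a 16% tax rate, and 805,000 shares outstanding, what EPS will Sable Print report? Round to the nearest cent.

Pre-tax income = R$2,037,000 − R$804,168.00 = R$1,232,832.00.
Net income = R$1,232,832.00 × (1 − 0.16) = R$1,035,578.88.
EPS = R$1,035,578.88 ÷ 805,000 = R$1.29.

R$1.29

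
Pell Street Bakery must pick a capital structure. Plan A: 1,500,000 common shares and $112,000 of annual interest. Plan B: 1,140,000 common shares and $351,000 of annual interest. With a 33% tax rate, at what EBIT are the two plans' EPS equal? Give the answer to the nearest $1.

$1,107,833

At indifference, (EBIT − 112,000)(1 − t)/1,500,000 = (EBIT − 351,000)(1 − t)/1,140,000.
The (1 − t) factor cancels: (EBIT − 112,000) × 1,140,000 = (EBIT − 351,000) × 1,500,000.
EBIT × (1,500,000 − 1,140,000) = 351,000 × 1,500,000 − 112,000 × 1,140,000 = 398,820,000,000, so EBIT = 398,820,000,000 ÷ 360,000 = 1,107,833.33.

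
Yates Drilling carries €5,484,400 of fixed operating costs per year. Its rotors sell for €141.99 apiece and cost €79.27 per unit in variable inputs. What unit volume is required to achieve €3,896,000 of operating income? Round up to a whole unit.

149,560 rotors

Each unit contributes €141.99 − €79.27 = €62.72.
Need Q such that Q × €62.72 − €5,484,400 = €3,896,000, i.e. Q = €9,380,400 / €62.72 = 149,559.95 → 149,560.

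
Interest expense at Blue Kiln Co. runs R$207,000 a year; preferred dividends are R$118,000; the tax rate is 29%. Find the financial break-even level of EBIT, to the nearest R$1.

Preferred dividends are paid after tax, so their pre-tax equivalent is R$118,000 ÷ (1 − 0.29) = R$166,197.18.
Financial break-even EBIT = interest + D_p ÷ (1 − t) = R$207,000 + R$166,197.18 = R$373,197.18.

R$373,197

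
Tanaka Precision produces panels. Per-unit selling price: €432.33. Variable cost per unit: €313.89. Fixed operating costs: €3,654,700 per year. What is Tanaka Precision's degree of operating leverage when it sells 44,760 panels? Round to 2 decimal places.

Contribution at this volume is 44,760 × €118.44 = €5,301,374.40.
EBIT = €5,301,374.40 − €3,654,700 = €1,646,674.40.
So DOL = total CM / EBIT = €5,301,374.40 / €1,646,674.40 = 3.2194.

3.22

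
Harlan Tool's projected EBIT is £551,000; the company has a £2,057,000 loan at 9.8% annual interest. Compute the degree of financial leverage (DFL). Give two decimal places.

Interest = £201,586.00.
Degree of financial leverage = EBIT / (EBIT − interest) = £551,000 / £349,414.00 = 1.5769.

1.58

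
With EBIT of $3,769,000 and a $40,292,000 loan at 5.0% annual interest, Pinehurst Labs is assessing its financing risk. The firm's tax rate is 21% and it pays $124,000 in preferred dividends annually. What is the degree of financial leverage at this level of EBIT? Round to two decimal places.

Annual interest charges come to $2,014,600.00.
Preferred dividends grossed up pre-tax: $124,000 / (1 − 0.21) = $156,962.03.
DFL = EBIT ÷ [EBIT − I − D_p/(1−t)] = $3,769,000 ÷ [$3,769,000 − $2,014,600.00 − $156,962.03] = $3,769,000 ÷ $1,597,437.97 = 2.3594.

2.36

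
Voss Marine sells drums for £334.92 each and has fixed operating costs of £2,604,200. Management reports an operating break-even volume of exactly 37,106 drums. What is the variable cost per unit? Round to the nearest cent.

£264.74

Contribution per unit must be FC / Q = £2,604,200 / 37,106 = £70.1827.
Hence VC = price − CM = £334.92 − £70.1827 = £264.74.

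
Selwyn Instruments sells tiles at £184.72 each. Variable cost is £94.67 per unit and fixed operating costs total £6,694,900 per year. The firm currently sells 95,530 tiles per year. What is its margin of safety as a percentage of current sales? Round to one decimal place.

22.2%

Unit CM = price − variable cost = £184.72 − £94.67 = £90.05. Break-even units = £6,694,900 ÷ £90.05 = 74,346.47; break-even revenue = 74,346.47 × £184.72 = £13,733,280.71.
Current sales = 95,530 × £184.72 = £17,646,301.60.
Margin of safety = (£17,646,301.60 − £13,733,280.71) ÷ £17,646,301.60 = 22.2%.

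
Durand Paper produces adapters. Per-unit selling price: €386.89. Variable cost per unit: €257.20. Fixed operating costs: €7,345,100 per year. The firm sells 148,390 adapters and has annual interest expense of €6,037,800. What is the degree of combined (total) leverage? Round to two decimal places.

3.28

Total contribution margin = 148,390 × €129.69 = €19,244,699.10.
EBIT = €19,244,699.10 − €7,345,100 = €11,899,599.10. Interest = €6,037,800.00, so EBIT − I = €5,861,799.10.
DCL = contribution ÷ (EBIT − I) = €19,244,699.10 ÷ €5,861,799.10 = 3.2831.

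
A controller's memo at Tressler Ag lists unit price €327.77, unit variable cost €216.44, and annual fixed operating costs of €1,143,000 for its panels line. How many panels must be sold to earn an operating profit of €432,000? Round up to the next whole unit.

14,148 panels

Contribution margin per unit = €327.77 − €216.44 = €111.33.
Required volume = (fixed costs + target profit) ÷ CM = (€1,143,000 + €432,000) ÷ €111.33 = 14,147.13, so 14,148 panels.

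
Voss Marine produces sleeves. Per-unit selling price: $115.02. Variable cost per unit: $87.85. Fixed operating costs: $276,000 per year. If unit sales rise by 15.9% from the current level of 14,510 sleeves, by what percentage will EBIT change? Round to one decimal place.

Contribution at this volume is 14,510 × $27.17 = $394,236.70.
EBIT = $394,236.70 − $276,000 = $118,236.70.
Degree of operating leverage = $394,236.70 / $118,236.70 = 3.3343.
So EBIT moves 3.3343 × (+15.9%) = +53.0%.

+53.0%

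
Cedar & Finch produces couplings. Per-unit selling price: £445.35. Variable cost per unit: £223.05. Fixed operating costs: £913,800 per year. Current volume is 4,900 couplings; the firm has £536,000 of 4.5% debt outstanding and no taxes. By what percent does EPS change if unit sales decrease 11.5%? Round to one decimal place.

Total contribution margin = 4,900 × £222.30 = £1,089,270.00.
Subtracting fixed costs: EBIT = £1,089,270.00 − £913,800 = £175,470.00.
After interest of £24,120.00, pre-tax earnings = £151,350.00.
Degree of combined leverage = contribution ÷ (EBIT − I) = £1,089,270.00 ÷ £151,350.00 = 7.1970.
%ΔEPS = DCL × %ΔSales = 7.1970 × -11.5% = -82.8%.

-82.8%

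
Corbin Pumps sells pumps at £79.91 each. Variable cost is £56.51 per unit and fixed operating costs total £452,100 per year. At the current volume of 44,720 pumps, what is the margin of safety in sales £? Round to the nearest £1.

£2,029,673

Each unit contributes £79.91 − £56.51 = £23.40. Break-even units = £452,100 ÷ £23.40 = 19,320.51; break-even revenue = 19,320.51 × £79.91 = £1,543,902.18.
Actual sales revenue = 44,720 × £79.91 = £3,573,575.20.
Margin of safety = £3,573,575.20 − £1,543,902.18 = £2,029,673.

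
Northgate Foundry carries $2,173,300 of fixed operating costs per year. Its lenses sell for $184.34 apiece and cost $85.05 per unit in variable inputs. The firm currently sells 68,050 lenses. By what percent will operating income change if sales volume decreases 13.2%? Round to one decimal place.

At 68,050 units, contribution = 68,050 × $99.29 = $6,756,684.50.
Subtracting fixed costs: EBIT = $6,756,684.50 − $2,173,300 = $4,583,384.50.
Degree of operating leverage = $6,756,684.50 / $4,583,384.50 = 1.4742.
Operating income changes by 1.4742 × -13.2% = -19.5%.

-19.5%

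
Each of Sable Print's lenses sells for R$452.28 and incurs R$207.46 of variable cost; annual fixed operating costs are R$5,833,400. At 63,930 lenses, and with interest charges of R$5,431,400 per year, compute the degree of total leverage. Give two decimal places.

At 63,930 units, contribution = 63,930 × R$244.82 = R$15,651,342.60.
EBIT = R$15,651,342.60 − R$5,833,400 = R$9,817,942.60. Interest = R$5,431,400.00, so EBIT − I = R$4,386,542.60.
Degree of total leverage = total CM / (EBIT − interest) = R$15,651,342.60 / R$4,386,542.60 = 3.5680.

3.57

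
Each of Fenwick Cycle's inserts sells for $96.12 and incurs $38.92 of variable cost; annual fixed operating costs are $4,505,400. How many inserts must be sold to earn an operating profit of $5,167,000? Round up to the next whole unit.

Contribution margin per unit = $96.12 − $38.92 = $57.20.
Required volume = (fixed costs + target profit) ÷ CM = ($4,505,400 + $5,167,000) ÷ $57.20 = 169,097.90, so 169,098 inserts.

169,098 inserts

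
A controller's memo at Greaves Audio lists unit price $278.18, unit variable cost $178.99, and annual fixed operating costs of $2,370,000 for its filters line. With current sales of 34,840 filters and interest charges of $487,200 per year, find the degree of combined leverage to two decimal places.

Contribution at this volume is 34,840 × $99.19 = $3,455,779.60.
Subtracting fixed costs: EBIT = $3,455,779.60 − $2,370,000 = $1,085,779.60. Interest = $487,200.00.
DOL = $3,455,779.60 ÷ $1,085,779.60 = 3.1828; DFL = $1,085,779.60 ÷ $598,579.60 = 1.8139.
DCL = DOL × DFL = 3.1828 × 1.8139 = 5.7733.

5.77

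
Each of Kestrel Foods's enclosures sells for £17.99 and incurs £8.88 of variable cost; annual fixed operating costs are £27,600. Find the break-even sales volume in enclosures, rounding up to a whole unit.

3,030 enclosures

Contribution margin per unit = £17.99 − £8.88 = £9.11.
Break-even Q = £27,600 / £9.11 = 3,029.64 → 3,030 enclosures.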